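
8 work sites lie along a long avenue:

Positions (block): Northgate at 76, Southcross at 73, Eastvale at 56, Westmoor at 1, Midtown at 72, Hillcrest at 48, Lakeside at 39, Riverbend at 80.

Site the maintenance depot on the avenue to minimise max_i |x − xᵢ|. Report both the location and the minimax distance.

location 40.5, max distance 39.5

The 1-center on a line is the midpoint of the two extreme points: leftmost at 1, rightmost at 80.
Optimal location = (1 + 80)/2 = 40.5; maximum distance = (80 − 1)/2 = 39.5.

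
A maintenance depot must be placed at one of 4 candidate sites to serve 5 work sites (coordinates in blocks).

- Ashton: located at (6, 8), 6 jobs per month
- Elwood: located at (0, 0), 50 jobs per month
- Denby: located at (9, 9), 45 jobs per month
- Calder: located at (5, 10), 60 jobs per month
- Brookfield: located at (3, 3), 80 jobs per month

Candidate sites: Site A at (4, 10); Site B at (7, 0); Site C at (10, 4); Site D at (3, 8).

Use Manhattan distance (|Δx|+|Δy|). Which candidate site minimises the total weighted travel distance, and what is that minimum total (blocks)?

Total weighted distance at each candidate:
  Site A (4, 10): total = 1694
  Site B (7, 0): total = 2179
  Site C (10, 4): total = 2318
  Site D (3, 8): total = 1523
Minimum is at Site D with total 1523 blocks.

Site D, total 1523 blocks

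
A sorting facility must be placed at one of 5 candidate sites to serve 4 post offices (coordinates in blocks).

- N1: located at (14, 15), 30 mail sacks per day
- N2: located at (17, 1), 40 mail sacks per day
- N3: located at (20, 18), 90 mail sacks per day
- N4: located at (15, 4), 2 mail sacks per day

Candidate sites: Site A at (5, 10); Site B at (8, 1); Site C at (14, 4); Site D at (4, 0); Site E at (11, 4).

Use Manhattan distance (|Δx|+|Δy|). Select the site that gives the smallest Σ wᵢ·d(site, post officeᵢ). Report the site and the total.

Site C, total 2372 blocks

Total weighted distance at each candidate:
  Site A (5, 10): total = 3362
  Site B (8, 1): total = 3590
  Site C (14, 4): total = 2372
  Site D (4, 0): total = 4400
  Site E (11, 4): total = 2858
Minimum is at Site C with total 2372 blocks.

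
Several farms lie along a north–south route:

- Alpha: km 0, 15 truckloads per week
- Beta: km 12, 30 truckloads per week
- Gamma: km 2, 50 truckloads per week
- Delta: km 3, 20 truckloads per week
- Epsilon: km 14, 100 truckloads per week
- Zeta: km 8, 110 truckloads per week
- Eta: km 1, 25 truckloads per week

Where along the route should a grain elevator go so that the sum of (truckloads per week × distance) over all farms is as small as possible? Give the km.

x = 8

For a sum of weighted absolute distances on a line, the optimum is the weighted median (not the mean). Total weight W = 350; half-weight = 175.
Sort by position and accumulate weight:
  km 0 (Alpha, w=15) → cum 15
  km 1 (Eta, w=25) → cum 40
  km 2 (Gamma, w=50) → cum 90
  km 3 (Delta, w=20) → cum 110
  km 8 (Zeta, w=110) → cum 220  ≥ 175 → median here
  km 12 (Beta, w=30) → cum 250
  km 14 (Epsilon, w=100) → cum 350
Optimal location: km 8.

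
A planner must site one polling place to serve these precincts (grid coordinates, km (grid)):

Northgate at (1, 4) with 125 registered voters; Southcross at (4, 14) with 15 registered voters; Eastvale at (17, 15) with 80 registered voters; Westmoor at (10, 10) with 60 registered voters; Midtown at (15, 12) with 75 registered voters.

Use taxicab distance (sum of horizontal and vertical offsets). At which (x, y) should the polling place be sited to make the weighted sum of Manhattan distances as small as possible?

(10, 10)

Manhattan distance separates: Σwᵢ(|x−xᵢ|+|y−yᵢ|) = Σwᵢ|x−xᵢ| + Σwᵢ|y−yᵢ|, so x and y are optimised independently as 1-D weighted medians.
Total weight W = 355; half = 177.5.
x-coordinate, sorted with cumulative weight:
  x=1 (Northgate, w=125) cum 125
  x=4 (Southcross, w=15) cum 140
  x=10 (Westmoor, w=60) cum 200  ← median
  x=15 (Midtown, w=75) cum 275
  x=17 (Eastvale, w=80) cum 355
⇒ x* = 10
y-coordinate, sorted with cumulative weight:
  y=4 (Northgate, w=125) cum 125
  y=10 (Westmoor, w=60) cum 185  ← median
  y=12 (Midtown, w=75) cum 260
  y=14 (Southcross, w=15) cum 275
  y=15 (Eastvale, w=80) cum 355
⇒ y* = 10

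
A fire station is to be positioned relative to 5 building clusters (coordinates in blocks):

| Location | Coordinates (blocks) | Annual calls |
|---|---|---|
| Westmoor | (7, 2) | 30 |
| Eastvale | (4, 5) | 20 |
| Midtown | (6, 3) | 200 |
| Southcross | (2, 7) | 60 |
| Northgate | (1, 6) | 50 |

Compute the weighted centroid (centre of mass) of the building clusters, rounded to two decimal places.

(4.61, 4.11)

The minimiser of Σwᵢ‖p−pᵢ‖² is the weighted centroid p* = (Σwᵢpᵢ)/(Σwᵢ).
Σwᵢ = 360.
Σwᵢxᵢ = 30·7 + 20·4 + 200·6 + 60·2 + 50·1 = 1660.
Σwᵢyᵢ = 30·2 + 20·5 + 200·3 + 60·7 + 50·6 = 1480.
x* = 1660/360 = 4.61, y* = 1480/360 = 4.11.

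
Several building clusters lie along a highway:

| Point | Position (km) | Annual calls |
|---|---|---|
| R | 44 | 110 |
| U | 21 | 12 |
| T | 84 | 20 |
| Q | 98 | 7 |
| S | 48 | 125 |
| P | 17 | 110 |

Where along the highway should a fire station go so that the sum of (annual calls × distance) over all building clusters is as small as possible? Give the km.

For a sum of weighted absolute distances on a line, the optimum is the weighted median (not the mean). Total weight W = 384; half-weight = 192.
Sort by position and accumulate weight:
  km 17 (P, w=110) → cum 110
  km 21 (U, w=12) → cum 122
  km 44 (R, w=110) → cum 232  ≥ 192 → median here
  km 48 (S, w=125) → cum 357
  km 84 (T, w=20) → cum 377
  km 98 (Q, w=7) → cum 384
Optimal location: km 44.

x = 44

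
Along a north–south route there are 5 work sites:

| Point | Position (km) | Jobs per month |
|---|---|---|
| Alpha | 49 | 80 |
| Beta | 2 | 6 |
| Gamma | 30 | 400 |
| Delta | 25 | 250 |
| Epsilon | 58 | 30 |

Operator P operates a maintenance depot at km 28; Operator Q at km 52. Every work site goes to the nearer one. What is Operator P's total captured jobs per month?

656

The indifferent point is the midpoint (28+52)/2 = 40; work sites left of it (closer to Operator P at 28) go to Operator P, those right go to Operator Q.
  Beta at 2 (w=6) → Operator P
  Delta at 25 (w=250) → Operator P
  Gamma at 30 (w=400) → Operator P
  Alpha at 49 (w=80) → Operator Q
  Epsilon at 58 (w=30) → Operator Q
Operator P captures 656; Operator Q captures 110.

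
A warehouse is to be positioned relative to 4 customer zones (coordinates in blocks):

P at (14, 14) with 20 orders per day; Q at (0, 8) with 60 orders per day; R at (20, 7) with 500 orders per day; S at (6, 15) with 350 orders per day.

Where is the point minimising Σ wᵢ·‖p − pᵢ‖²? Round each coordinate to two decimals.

(13.31, 10.23)

The minimiser of Σwᵢ‖p−pᵢ‖² is the weighted centroid p* = (Σwᵢpᵢ)/(Σwᵢ).
Σwᵢ = 930.
Σwᵢxᵢ = 20·14 + 60·0 + 500·20 + 350·6 = 12380.
Σwᵢyᵢ = 20·14 + 60·8 + 500·7 + 350·15 = 9510.
x* = 12380/930 = 13.31, y* = 9510/930 = 10.23.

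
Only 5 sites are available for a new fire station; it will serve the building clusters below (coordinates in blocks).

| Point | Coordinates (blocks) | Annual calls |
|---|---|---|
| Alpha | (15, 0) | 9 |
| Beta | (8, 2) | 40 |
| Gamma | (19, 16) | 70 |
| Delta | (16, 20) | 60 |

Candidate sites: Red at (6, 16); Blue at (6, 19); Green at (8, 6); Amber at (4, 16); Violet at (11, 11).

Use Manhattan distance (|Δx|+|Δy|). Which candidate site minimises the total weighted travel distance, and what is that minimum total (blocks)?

Total weighted distance at each candidate:
  Red (6, 16): total = 2615
  Blue (6, 19): total = 2792
  Green (8, 6): total = 3067
  Amber (4, 16): total = 2973
  Violet (11, 11): total = 2365
Minimum is at Violet with total 2365 blocks.

Violet, total 2365 blocks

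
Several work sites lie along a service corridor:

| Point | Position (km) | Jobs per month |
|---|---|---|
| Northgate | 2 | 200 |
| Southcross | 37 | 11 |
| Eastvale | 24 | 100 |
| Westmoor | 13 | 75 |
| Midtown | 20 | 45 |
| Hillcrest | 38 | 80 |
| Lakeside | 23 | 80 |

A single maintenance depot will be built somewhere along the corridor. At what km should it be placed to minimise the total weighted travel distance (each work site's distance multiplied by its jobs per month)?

For a sum of weighted absolute distances on a line, the optimum is the weighted median (not the mean). Total weight W = 591; half-weight = 295.5.
Sort by position and accumulate weight:
  km 2 (Northgate, w=200) → cum 200
  km 13 (Westmoor, w=75) → cum 275
  km 20 (Midtown, w=45) → cum 320  ≥ 295.5 → median here
  km 23 (Lakeside, w=80) → cum 400
  km 24 (Eastvale, w=100) → cum 500
  km 37 (Southcross, w=11) → cum 511
  km 38 (Hillcrest, w=80) → cum 591
Optimal location: km 20.

x = 20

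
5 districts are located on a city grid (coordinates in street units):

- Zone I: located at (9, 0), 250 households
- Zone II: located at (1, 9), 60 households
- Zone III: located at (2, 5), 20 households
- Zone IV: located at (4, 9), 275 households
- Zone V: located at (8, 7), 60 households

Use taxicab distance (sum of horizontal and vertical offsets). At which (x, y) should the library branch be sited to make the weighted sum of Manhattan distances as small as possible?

(4, 9)

Manhattan distance separates: Σwᵢ(|x−xᵢ|+|y−yᵢ|) = Σwᵢ|x−xᵢ| + Σwᵢ|y−yᵢ|, so x and y are optimised independently as 1-D weighted medians.
Total weight W = 665; half = 332.5.
x-coordinate, sorted with cumulative weight:
  x=1 (Zone II, w=60) cum 60
  x=2 (Zone III, w=20) cum 80
  x=4 (Zone IV, w=275) cum 355  ← median
  x=8 (Zone V, w=60) cum 415
  x=9 (Zone I, w=250) cum 665
⇒ x* = 4
y-coordinate, sorted with cumulative weight:
  y=0 (Zone I, w=250) cum 250
  y=5 (Zone III, w=20) cum 270
  y=7 (Zone V, w=60) cum 330
  y=9 (Zone II, w=60) cum 390  ← median
  y=9 (Zone IV, w=275) cum 665
⇒ y* = 9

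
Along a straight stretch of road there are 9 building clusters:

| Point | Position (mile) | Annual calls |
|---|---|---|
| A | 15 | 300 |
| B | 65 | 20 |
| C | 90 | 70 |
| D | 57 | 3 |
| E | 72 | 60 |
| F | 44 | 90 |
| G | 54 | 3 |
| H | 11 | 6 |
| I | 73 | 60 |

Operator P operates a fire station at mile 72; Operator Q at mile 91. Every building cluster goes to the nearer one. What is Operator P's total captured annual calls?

542

The indifferent point is the midpoint (72+91)/2 = 81.5; building clusters left of it (closer to Operator P at 72) go to Operator P, those right go to Operator Q.
  H at 11 (w=6) → Operator P
  A at 15 (w=300) → Operator P
  F at 44 (w=90) → Operator P
  G at 54 (w=3) → Operator P
  D at 57 (w=3) → Operator P
  B at 65 (w=20) → Operator P
  E at 72 (w=60) → Operator P
  I at 73 (w=60) → Operator P
  C at 90 (w=70) → Operator Q
Operator P captures 542; Operator Q captures 70.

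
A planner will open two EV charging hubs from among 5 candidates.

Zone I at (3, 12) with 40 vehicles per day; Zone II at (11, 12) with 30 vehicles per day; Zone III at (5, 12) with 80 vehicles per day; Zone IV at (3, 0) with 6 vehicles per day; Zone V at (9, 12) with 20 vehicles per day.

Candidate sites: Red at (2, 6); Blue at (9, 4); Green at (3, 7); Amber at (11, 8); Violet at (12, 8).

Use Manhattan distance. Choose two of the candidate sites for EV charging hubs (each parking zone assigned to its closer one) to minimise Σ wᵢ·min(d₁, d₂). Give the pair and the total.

{Green, Amber}, total 1042

Evaluate every pair (each demand assigned to the nearer of the two):
  {Green, Amber}: total = 1042
  {Green, Violet}: total = 1092
  {Blue, Green}: total = 1262
  {Red, Amber}: total = 1282
  {Red, Violet}: total = 1332
  {Red, Green}: total = 1412
  {Red, Blue}: total = 1502
  {Blue, Amber}: total = 1580
  {Amber, Violet}: total = 1616
  {Blue, Violet}: total = 1750
Best pair: {Green, Amber} with total 1042.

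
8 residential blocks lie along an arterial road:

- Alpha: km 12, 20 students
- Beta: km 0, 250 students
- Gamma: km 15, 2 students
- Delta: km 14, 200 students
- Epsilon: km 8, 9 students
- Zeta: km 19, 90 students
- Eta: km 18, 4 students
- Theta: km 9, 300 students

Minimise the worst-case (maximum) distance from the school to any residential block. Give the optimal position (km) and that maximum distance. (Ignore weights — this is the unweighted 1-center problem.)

location 9.5, max distance 9.5

The 1-center on a line is the midpoint of the two extreme points: leftmost at 0, rightmost at 19.
Optimal location = (0 + 19)/2 = 9.5; maximum distance = (19 − 0)/2 = 9.5.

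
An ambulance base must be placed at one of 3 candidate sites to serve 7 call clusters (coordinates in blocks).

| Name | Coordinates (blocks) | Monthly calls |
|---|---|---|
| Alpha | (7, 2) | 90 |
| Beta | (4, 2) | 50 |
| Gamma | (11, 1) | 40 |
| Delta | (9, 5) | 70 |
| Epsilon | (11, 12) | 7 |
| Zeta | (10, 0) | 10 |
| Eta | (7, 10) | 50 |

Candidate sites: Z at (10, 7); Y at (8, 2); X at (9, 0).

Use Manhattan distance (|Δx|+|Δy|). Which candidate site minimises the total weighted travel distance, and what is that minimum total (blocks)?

Total weighted distance at each candidate:
  Z (10, 7): total = 2172
  Y (8, 2): total = 1311
  X (9, 0): total = 1888
Minimum is at Y with total 1311 blocks.

Y, total 1311 blocks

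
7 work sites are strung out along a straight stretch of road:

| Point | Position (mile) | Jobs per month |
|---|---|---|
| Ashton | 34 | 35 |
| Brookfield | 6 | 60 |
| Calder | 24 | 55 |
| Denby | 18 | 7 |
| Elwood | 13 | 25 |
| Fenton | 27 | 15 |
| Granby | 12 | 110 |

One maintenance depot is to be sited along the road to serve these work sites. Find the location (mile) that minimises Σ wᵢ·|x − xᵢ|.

For a sum of weighted absolute distances on a line, the optimum is the weighted median (not the mean). Total weight W = 307; half-weight = 153.5.
Sort by position and accumulate weight:
  mile 6 (Brookfield, w=60) → cum 60
  mile 12 (Granby, w=110) → cum 170  ≥ 153.5 → median here
  mile 13 (Elwood, w=25) → cum 195
  mile 18 (Denby, w=7) → cum 202
  mile 24 (Calder, w=55) → cum 257
  mile 27 (Fenton, w=15) → cum 272
  mile 34 (Ashton, w=35) → cum 307
Optimal location: mile 12.

x = 12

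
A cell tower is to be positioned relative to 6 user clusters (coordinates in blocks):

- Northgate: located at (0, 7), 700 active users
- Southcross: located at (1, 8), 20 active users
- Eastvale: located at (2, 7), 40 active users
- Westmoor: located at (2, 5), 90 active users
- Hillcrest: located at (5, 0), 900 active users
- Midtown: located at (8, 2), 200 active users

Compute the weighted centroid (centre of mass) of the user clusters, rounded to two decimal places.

The minimiser of Σwᵢ‖p−pᵢ‖² is the weighted centroid p* = (Σwᵢpᵢ)/(Σwᵢ).
Σwᵢ = 1950.
Σwᵢxᵢ = 700·0 + 20·1 + 40·2 + 90·2 + 900·5 + 200·8 = 6380.
Σwᵢyᵢ = 700·7 + 20·8 + 40·7 + 90·5 + 900·0 + 200·2 = 6190.
x* = 6380/1950 = 3.27, y* = 6190/1950 = 3.17.

(3.27, 3.17)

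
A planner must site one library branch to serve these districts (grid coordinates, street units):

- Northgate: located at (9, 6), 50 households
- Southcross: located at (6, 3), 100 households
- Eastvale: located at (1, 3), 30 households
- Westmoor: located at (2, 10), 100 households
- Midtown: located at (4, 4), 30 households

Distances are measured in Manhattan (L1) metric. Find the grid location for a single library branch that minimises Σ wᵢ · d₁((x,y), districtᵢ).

(4, 4)

Manhattan distance separates: Σwᵢ(|x−xᵢ|+|y−yᵢ|) = Σwᵢ|x−xᵢ| + Σwᵢ|y−yᵢ|, so x and y are optimised independently as 1-D weighted medians.
Total weight W = 310; half = 155.
x-coordinate, sorted with cumulative weight:
  x=1 (Eastvale, w=30) cum 30
  x=2 (Westmoor, w=100) cum 130
  x=4 (Midtown, w=30) cum 160  ← median
  x=6 (Southcross, w=100) cum 260
  x=9 (Northgate, w=50) cum 310
⇒ x* = 4
y-coordinate, sorted with cumulative weight:
  y=3 (Southcross, w=100) cum 100
  y=3 (Eastvale, w=30) cum 130
  y=4 (Midtown, w=30) cum 160  ← median
  y=6 (Northgate, w=50) cum 210
  y=10 (Westmoor, w=100) cum 310
⇒ y* = 4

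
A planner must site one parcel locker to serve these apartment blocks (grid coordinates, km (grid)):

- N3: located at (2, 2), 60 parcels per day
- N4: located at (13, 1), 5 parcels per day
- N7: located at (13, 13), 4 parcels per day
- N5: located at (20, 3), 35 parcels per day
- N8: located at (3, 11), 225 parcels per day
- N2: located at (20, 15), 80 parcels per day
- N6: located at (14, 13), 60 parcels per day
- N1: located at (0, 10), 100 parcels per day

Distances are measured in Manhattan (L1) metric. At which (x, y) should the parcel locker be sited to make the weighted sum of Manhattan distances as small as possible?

Manhattan distance separates: Σwᵢ(|x−xᵢ|+|y−yᵢ|) = Σwᵢ|x−xᵢ| + Σwᵢ|y−yᵢ|, so x and y are optimised independently as 1-D weighted medians.
Total weight W = 569; half = 284.5.
x-coordinate, sorted with cumulative weight:
  x=0 (N1, w=100) cum 100
  x=2 (N3, w=60) cum 160
  x=3 (N8, w=225) cum 385  ← median
  x=13 (N4, w=5) cum 390
  x=13 (N7, w=4) cum 394
  x=14 (N6, w=60) cum 454
  x=20 (N5, w=35) cum 489
  x=20 (N2, w=80) cum 569
⇒ x* = 3
y-coordinate, sorted with cumulative weight:
  y=1 (N4, w=5) cum 5
  y=2 (N3, w=60) cum 65
  y=3 (N5, w=35) cum 100
  y=10 (N1, w=100) cum 200
  y=11 (N8, w=225) cum 425  ← median
  y=13 (N7, w=4) cum 429
  y=13 (N6, w=60) cum 489
  y=15 (N2, w=80) cum 569
⇒ y* = 11

(3, 11)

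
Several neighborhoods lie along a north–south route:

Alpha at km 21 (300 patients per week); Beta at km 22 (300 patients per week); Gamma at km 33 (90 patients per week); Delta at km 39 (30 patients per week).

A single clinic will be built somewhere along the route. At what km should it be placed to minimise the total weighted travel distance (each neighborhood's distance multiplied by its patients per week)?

For a sum of weighted absolute distances on a line, the optimum is the weighted median (not the mean). Total weight W = 720; half-weight = 360.
Sort by position and accumulate weight:
  km 21 (Alpha, w=300) → cum 300
  km 22 (Beta, w=300) → cum 600  ≥ 360 → median here
  km 33 (Gamma, w=90) → cum 690
  km 39 (Delta, w=30) → cum 720
Optimal location: km 22.

x = 22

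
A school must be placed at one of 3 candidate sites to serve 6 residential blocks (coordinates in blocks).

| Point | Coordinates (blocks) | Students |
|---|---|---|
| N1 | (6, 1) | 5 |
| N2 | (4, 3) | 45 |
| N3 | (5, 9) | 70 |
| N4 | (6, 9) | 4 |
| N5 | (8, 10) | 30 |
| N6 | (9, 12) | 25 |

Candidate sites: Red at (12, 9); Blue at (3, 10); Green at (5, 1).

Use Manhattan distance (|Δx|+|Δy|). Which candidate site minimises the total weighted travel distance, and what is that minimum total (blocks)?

Blue, total 996 blocks

Total weighted distance at each candidate:
  Red (12, 9): total = 1514
  Blue (3, 10): total = 996
  Green (5, 1): total = 1471
Minimum is at Blue with total 996 blocks.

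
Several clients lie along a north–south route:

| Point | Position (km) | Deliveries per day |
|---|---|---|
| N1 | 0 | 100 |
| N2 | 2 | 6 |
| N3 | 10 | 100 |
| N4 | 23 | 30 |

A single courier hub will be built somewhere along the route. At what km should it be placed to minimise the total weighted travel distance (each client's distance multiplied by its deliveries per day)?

For a sum of weighted absolute distances on a line, the optimum is the weighted median (not the mean). Total weight W = 236; half-weight = 118.
Sort by position and accumulate weight:
  km 0 (N1, w=100) → cum 100
  km 2 (N2, w=6) → cum 106
  km 10 (N3, w=100) → cum 206  ≥ 118 → median here
  km 23 (N4, w=30) → cum 236
Optimal location: km 10.

x = 10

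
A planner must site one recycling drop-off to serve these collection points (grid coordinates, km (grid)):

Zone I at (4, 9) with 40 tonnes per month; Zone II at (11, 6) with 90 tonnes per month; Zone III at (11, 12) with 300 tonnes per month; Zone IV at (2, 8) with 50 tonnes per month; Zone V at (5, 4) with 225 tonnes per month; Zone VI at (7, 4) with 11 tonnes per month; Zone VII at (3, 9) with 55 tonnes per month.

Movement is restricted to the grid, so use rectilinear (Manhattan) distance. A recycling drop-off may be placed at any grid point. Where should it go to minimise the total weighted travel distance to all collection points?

Manhattan distance separates: Σwᵢ(|x−xᵢ|+|y−yᵢ|) = Σwᵢ|x−xᵢ| + Σwᵢ|y−yᵢ|, so x and y are optimised independently as 1-D weighted medians.
Total weight W = 771; half = 385.5.
x-coordinate, sorted with cumulative weight:
  x=2 (Zone IV, w=50) cum 50
  x=3 (Zone VII, w=55) cum 105
  x=4 (Zone I, w=40) cum 145
  x=5 (Zone V, w=225) cum 370
  x=7 (Zone VI, w=11) cum 381
  x=11 (Zone II, w=90) cum 471  ← median
  x=11 (Zone III, w=300) cum 771
⇒ x* = 11
y-coordinate, sorted with cumulative weight:
  y=4 (Zone V, w=225) cum 225
  y=4 (Zone VI, w=11) cum 236
  y=6 (Zone II, w=90) cum 326
  y=8 (Zone IV, w=50) cum 376
  y=9 (Zone I, w=40) cum 416  ← median
  y=9 (Zone VII, w=55) cum 471
  y=12 (Zone III, w=300) cum 771
⇒ y* = 9

(11, 9)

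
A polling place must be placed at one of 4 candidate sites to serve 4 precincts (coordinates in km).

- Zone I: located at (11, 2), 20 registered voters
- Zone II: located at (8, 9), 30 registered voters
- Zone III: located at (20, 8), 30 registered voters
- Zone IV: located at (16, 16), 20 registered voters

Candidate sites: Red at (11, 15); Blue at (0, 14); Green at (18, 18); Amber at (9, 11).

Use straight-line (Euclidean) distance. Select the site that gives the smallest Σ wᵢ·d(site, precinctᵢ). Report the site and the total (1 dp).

Amber, total 765.6 km

Total weighted distance at each candidate:
  Red (11, 15): total = 905.3
  Blue (0, 14): total = 1557.5
  Green (18, 18): total = 1115.4
  Amber (9, 11): total = 765.6
Minimum is at Amber with total 765.6 km.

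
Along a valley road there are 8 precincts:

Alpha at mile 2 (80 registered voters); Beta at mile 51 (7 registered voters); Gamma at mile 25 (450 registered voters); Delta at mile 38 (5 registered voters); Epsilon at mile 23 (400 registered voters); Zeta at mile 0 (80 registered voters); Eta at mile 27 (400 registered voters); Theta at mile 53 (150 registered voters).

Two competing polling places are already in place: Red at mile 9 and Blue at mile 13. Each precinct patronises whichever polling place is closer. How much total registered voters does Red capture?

The indifferent point is the midpoint (9+13)/2 = 11; precincts left of it (closer to Red at 9) go to Red, those right go to Blue.
  Zeta at 0 (w=80) → Red
  Alpha at 2 (w=80) → Red
  Epsilon at 23 (w=400) → Blue
  Gamma at 25 (w=450) → Blue
  Eta at 27 (w=400) → Blue
  Delta at 38 (w=5) → Blue
  Beta at 51 (w=7) → Blue
  Theta at 53 (w=150) → Blue
Red captures 160; Blue captures 1412.

160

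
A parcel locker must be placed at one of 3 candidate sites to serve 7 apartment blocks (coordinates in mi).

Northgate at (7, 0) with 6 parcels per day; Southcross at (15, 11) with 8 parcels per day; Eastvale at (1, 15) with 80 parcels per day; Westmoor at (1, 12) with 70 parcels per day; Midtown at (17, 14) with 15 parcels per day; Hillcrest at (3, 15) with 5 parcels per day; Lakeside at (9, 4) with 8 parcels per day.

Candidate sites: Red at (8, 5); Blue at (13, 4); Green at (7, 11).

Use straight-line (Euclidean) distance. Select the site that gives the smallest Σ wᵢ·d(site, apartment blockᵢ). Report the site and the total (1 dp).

Green, total 1375.8 mi

Total weighted distance at each candidate:
  Red (8, 5): total = 2032.0
  Blue (13, 4): total = 2681.3
  Green (7, 11): total = 1375.8
Minimum is at Green with total 1375.8 mi.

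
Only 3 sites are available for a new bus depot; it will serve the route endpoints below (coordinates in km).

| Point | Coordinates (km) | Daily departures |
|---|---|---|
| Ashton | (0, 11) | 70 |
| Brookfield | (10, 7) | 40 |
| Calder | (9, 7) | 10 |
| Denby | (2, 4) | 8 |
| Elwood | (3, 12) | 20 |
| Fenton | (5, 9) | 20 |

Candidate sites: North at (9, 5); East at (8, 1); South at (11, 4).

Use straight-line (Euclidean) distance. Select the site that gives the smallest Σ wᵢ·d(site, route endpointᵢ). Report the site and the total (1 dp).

Total weighted distance at each candidate:
  North (9, 5): total = 1220.7
  East (8, 1): total = 1676.5
  South (11, 4): total = 1529.7
Minimum is at North with total 1220.7 km.

North, total 1220.7 km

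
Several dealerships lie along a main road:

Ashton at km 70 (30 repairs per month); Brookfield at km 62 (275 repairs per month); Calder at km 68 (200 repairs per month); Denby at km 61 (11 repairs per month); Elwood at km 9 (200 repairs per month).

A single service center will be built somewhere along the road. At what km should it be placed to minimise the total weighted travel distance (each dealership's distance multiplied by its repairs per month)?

x = 62

For a sum of weighted absolute distances on a line, the optimum is the weighted median (not the mean). Total weight W = 716; half-weight = 358.
Sort by position and accumulate weight:
  km 9 (Elwood, w=200) → cum 200
  km 61 (Denby, w=11) → cum 211
  km 62 (Brookfield, w=275) → cum 486  ≥ 358 → median here
  km 68 (Calder, w=200) → cum 686
  km 70 (Ashton, w=30) → cum 716
Optimal location: km 62.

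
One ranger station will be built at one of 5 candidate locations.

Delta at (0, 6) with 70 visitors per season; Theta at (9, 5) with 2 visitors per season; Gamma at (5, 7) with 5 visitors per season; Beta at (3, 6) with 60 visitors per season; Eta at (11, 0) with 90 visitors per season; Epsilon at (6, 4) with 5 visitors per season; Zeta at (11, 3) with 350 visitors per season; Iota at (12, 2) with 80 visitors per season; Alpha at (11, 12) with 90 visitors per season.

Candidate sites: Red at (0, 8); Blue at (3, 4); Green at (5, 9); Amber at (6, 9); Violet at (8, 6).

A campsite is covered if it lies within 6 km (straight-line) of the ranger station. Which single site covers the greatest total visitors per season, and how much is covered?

Violet, covering 502

Coverage radius r = 6 km; a point is covered iff (Δx)²+(Δy)² ≤ 6² = 36.
  Red (0, 8): covers {Delta, Gamma, Beta} → 135
  Blue (3, 4): covers {Delta, Gamma, Beta, Epsilon} → 140
  Green (5, 9): covers {Delta, Theta, Gamma, Beta, Epsilon} → 142
  Amber (6, 9): covers {Theta, Gamma, Beta, Epsilon, Alpha} → 162
  Violet (8, 6): covers {Theta, Gamma, Beta, Epsilon, Zeta, Iota} → 502
Maximum coverage at Violet: 502 visitors per season.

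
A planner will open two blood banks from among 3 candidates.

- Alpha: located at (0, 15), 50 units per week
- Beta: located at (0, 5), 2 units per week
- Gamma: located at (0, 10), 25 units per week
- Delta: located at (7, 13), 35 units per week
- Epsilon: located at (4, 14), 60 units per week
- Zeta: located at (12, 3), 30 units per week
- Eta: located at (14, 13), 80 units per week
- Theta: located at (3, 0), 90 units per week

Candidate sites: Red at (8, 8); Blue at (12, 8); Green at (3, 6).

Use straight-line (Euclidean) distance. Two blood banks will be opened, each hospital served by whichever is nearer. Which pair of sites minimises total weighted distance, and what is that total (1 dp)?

Evaluate every pair (each demand assigned to the nearer of the two):
  {Blue, Green}: total = 2457.7
  {Red, Green}: total = 2573.7
  {Red, Blue}: total = 2795.8
Best pair: {Blue, Green} with total 2457.7.

{Blue, Green}, total 2457.7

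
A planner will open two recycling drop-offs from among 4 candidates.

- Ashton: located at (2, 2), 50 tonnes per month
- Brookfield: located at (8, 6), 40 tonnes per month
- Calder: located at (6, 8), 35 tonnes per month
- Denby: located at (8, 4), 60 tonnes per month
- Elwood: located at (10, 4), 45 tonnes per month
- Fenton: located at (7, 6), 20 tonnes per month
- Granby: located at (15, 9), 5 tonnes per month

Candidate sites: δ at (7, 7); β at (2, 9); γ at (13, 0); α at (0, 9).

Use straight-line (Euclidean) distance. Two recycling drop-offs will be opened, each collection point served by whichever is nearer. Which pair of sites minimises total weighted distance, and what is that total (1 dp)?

Evaluate every pair (each demand assigned to the nearer of the two):
  {δ, β}: total = 898.0
  {δ, γ}: total = 901.5
  {δ, α}: total = 901.5
  {β, γ}: total = 1534.5
  {γ, α}: total = 1696.9
  {β, α}: total = 1837.4
Best pair: {δ, β} with total 898.0.

{δ, β}, total 898.0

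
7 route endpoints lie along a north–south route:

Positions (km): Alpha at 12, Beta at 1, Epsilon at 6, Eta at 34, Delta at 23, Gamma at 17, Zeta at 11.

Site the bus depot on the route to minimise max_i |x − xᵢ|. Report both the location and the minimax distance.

location 17.5, max distance 16.5

The 1-center on a line is the midpoint of the two extreme points: leftmost at 1, rightmost at 34.
Optimal location = (1 + 34)/2 = 17.5; maximum distance = (34 − 1)/2 = 16.5.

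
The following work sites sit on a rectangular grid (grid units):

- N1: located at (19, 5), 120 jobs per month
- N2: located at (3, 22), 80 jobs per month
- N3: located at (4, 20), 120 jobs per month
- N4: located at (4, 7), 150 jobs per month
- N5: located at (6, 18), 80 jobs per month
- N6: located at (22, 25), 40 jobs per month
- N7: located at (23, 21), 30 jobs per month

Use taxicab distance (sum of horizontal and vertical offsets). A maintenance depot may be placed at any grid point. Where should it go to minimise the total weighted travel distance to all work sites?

Manhattan distance separates: Σwᵢ(|x−xᵢ|+|y−yᵢ|) = Σwᵢ|x−xᵢ| + Σwᵢ|y−yᵢ|, so x and y are optimised independently as 1-D weighted medians.
Total weight W = 620; half = 310.
x-coordinate, sorted with cumulative weight:
  x=3 (N2, w=80) cum 80
  x=4 (N3, w=120) cum 200
  x=4 (N4, w=150) cum 350  ← median
  x=6 (N5, w=80) cum 430
  x=19 (N1, w=120) cum 550
  x=22 (N6, w=40) cum 590
  x=23 (N7, w=30) cum 620
⇒ x* = 4
y-coordinate, sorted with cumulative weight:
  y=5 (N1, w=120) cum 120
  y=7 (N4, w=150) cum 270
  y=18 (N5, w=80) cum 350  ← median
  y=20 (N3, w=120) cum 470
  y=21 (N7, w=30) cum 500
  y=22 (N2, w=80) cum 580
  y=25 (N6, w=40) cum 620
⇒ y* = 18

(4, 18)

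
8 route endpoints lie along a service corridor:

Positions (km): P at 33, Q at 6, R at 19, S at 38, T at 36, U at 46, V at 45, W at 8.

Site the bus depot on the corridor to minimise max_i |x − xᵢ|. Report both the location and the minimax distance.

location 26, max distance 20

The 1-center on a line is the midpoint of the two extreme points: leftmost at 6, rightmost at 46.
Optimal location = (6 + 46)/2 = 26; maximum distance = (46 − 6)/2 = 20.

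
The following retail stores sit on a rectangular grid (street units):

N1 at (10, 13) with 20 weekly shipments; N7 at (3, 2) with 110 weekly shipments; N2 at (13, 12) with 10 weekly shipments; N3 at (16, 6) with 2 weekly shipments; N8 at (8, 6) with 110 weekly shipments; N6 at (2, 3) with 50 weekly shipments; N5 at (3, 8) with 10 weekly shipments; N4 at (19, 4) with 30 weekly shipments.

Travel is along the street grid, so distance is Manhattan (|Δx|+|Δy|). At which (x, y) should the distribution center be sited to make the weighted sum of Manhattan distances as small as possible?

Manhattan distance separates: Σwᵢ(|x−xᵢ|+|y−yᵢ|) = Σwᵢ|x−xᵢ| + Σwᵢ|y−yᵢ|, so x and y are optimised independently as 1-D weighted medians.
Total weight W = 342; half = 171.
x-coordinate, sorted with cumulative weight:
  x=2 (N6, w=50) cum 50
  x=3 (N7, w=110) cum 160
  x=3 (N5, w=10) cum 170
  x=8 (N8, w=110) cum 280  ← median
  x=10 (N1, w=20) cum 300
  x=13 (N2, w=10) cum 310
  x=16 (N3, w=2) cum 312
  x=19 (N4, w=30) cum 342
⇒ x* = 8
y-coordinate, sorted with cumulative weight:
  y=2 (N7, w=110) cum 110
  y=3 (N6, w=50) cum 160
  y=4 (N4, w=30) cum 190  ← median
  y=6 (N3, w=2) cum 192
  y=6 (N8, w=110) cum 302
  y=8 (N5, w=10) cum 312
  y=12 (N2, w=10) cum 322
  y=13 (N1, w=20) cum 342
⇒ y* = 4

(8, 4)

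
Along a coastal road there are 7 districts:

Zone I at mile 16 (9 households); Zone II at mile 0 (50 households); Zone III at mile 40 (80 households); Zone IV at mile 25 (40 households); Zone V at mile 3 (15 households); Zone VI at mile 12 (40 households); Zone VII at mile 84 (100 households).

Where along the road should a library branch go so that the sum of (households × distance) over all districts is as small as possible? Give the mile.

x = 40

For a sum of weighted absolute distances on a line, the optimum is the weighted median (not the mean). Total weight W = 334; half-weight = 167.
Sort by position and accumulate weight:
  mile 0 (Zone II, w=50) → cum 50
  mile 3 (Zone V, w=15) → cum 65
  mile 12 (Zone VI, w=40) → cum 105
  mile 16 (Zone I, w=9) → cum 114
  mile 25 (Zone IV, w=40) → cum 154
  mile 40 (Zone III, w=80) → cum 234  ≥ 167 → median here
  mile 84 (Zone VII, w=100) → cum 334
Optimal location: mile 40.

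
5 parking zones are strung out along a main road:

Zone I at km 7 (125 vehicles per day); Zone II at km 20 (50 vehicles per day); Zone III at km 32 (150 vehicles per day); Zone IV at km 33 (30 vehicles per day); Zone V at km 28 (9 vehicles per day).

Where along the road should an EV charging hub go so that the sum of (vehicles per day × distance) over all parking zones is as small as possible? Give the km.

x = 28

For a sum of weighted absolute distances on a line, the optimum is the weighted median (not the mean). Total weight W = 364; half-weight = 182.
Sort by position and accumulate weight:
  km 7 (Zone I, w=125) → cum 125
  km 20 (Zone II, w=50) → cum 175
  km 28 (Zone V, w=9) → cum 184  ≥ 182 → median here
  km 32 (Zone III, w=150) → cum 334
  km 33 (Zone IV, w=30) → cum 364
Optimal location: km 28.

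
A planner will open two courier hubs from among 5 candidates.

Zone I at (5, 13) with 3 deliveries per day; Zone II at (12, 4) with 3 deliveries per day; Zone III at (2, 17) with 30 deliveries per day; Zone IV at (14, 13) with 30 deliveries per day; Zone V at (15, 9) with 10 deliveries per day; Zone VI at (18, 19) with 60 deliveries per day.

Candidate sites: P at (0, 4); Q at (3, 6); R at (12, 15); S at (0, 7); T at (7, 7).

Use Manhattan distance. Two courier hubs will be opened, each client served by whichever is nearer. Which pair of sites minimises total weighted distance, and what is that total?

{R, T}, total 1218

Evaluate every pair (each demand assigned to the nearer of the two):
  {R, T}: total = 1218
  {P, R}: total = 1230
  {Q, R}: total = 1230
  {R, S}: total = 1230
  {Q, T}: total = 2278
  {S, T}: total = 2278
  {P, T}: total = 2368
  {P, Q}: total = 2790
  {Q, S}: total = 2790
  {P, S}: total = 2999
Best pair: {R, T} with total 1218.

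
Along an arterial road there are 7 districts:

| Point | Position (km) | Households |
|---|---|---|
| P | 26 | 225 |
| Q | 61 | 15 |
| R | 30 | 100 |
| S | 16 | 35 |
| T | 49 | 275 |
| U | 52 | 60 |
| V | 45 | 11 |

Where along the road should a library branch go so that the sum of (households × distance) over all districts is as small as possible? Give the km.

x = 45

For a sum of weighted absolute distances on a line, the optimum is the weighted median (not the mean). Total weight W = 721; half-weight = 360.5.
Sort by position and accumulate weight:
  km 16 (S, w=35) → cum 35
  km 26 (P, w=225) → cum 260
  km 30 (R, w=100) → cum 360
  km 45 (V, w=11) → cum 371  ≥ 360.5 → median here
  km 49 (T, w=275) → cum 646
  km 52 (U, w=60) → cum 706
  km 61 (Q, w=15) → cum 721
Optimal location: km 45.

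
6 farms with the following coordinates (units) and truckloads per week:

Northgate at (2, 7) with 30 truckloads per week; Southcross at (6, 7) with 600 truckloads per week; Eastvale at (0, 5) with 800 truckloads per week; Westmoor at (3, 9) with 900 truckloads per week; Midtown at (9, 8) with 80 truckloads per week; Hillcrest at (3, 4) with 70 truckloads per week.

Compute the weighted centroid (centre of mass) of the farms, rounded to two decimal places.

The minimiser of Σwᵢ‖p−pᵢ‖² is the weighted centroid p* = (Σwᵢpᵢ)/(Σwᵢ).
Σwᵢ = 2480.
Σwᵢxᵢ = 30·2 + 600·6 + 800·0 + 900·3 + 80·9 + 70·3 = 7290.
Σwᵢyᵢ = 30·7 + 600·7 + 800·5 + 900·9 + 80·8 + 70·4 = 17430.
x* = 7290/2480 = 2.94, y* = 17430/2480 = 7.03.

(2.94, 7.03)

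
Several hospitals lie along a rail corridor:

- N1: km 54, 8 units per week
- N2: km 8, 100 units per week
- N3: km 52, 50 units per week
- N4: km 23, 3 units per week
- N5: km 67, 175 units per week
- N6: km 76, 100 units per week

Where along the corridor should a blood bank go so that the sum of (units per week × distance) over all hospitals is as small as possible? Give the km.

x = 67

For a sum of weighted absolute distances on a line, the optimum is the weighted median (not the mean). Total weight W = 436; half-weight = 218.
Sort by position and accumulate weight:
  km 8 (N2, w=100) → cum 100
  km 23 (N4, w=3) → cum 103
  km 52 (N3, w=50) → cum 153
  km 54 (N1, w=8) → cum 161
  km 67 (N5, w=175) → cum 336  ≥ 218 → median here
  km 76 (N6, w=100) → cum 436
Optimal location: km 67.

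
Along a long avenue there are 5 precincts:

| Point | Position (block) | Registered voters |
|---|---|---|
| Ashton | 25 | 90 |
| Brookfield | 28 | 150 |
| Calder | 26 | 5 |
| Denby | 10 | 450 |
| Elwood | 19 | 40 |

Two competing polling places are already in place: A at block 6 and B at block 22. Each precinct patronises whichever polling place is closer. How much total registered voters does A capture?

The indifferent point is the midpoint (6+22)/2 = 14; precincts left of it (closer to A at 6) go to A, those right go to B.
  Denby at 10 (w=450) → A
  Elwood at 19 (w=40) → B
  Ashton at 25 (w=90) → B
  Calder at 26 (w=5) → B
  Brookfield at 28 (w=150) → B
A captures 450; B captures 285.

450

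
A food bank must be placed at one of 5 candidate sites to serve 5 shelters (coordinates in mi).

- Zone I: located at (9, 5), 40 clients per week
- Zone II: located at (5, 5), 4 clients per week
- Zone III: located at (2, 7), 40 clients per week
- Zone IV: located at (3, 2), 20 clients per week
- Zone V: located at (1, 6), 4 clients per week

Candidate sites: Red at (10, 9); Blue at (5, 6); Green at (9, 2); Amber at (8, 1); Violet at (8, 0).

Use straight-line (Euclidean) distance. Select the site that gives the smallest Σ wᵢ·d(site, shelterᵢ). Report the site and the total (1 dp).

Blue, total 400.9 mi

Total weighted distance at each candidate:
  Red (10, 9): total = 756.3
  Blue (5, 6): total = 400.9
  Green (9, 2): total = 639.9
  Amber (8, 1): total = 660.7
  Violet (8, 0): total = 740.6
Minimum is at Blue with total 400.9 mi.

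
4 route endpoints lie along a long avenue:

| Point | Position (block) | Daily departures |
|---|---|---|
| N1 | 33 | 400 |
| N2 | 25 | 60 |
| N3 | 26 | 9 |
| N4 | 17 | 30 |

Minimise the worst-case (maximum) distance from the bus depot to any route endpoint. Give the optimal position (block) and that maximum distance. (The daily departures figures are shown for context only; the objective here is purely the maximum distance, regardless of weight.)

location 25, max distance 8

The 1-center on a line is the midpoint of the two extreme points: leftmost at 17, rightmost at 33.
Optimal location = (17 + 33)/2 = 25; maximum distance = (33 − 17)/2 = 8.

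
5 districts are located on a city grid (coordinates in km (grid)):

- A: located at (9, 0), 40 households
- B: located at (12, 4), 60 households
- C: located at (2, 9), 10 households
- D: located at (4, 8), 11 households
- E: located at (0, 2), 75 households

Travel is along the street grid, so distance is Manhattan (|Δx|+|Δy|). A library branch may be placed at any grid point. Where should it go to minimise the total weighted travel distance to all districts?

(9, 2)

Manhattan distance separates: Σwᵢ(|x−xᵢ|+|y−yᵢ|) = Σwᵢ|x−xᵢ| + Σwᵢ|y−yᵢ|, so x and y are optimised independently as 1-D weighted medians.
Total weight W = 196; half = 98.
x-coordinate, sorted with cumulative weight:
  x=0 (E, w=75) cum 75
  x=2 (C, w=10) cum 85
  x=4 (D, w=11) cum 96
  x=9 (A, w=40) cum 136  ← median
  x=12 (B, w=60) cum 196
⇒ x* = 9
y-coordinate, sorted with cumulative weight:
  y=0 (A, w=40) cum 40
  y=2 (E, w=75) cum 115  ← median
  y=4 (B, w=60) cum 175
  y=8 (D, w=11) cum 186
  y=9 (C, w=10) cum 196
⇒ y* = 2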